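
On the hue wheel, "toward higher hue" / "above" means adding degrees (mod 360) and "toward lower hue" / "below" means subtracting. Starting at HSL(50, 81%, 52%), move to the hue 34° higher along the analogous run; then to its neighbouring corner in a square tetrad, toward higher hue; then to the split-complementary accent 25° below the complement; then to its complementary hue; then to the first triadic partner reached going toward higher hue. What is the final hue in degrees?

analog 34° ↑ +34°: 50 + 34 = 84°
square ↑ +90°: 84 + 90 = 174°
split-comp 25° ↓ +155°: 174 + 155 = 329°
complement +180°: 329 + 180 = 509 → 509 − 360 = 149°
triadic ↑ +120°: 149 + 120 = 269°

269°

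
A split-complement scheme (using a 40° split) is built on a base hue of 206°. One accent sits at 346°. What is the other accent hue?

66°

Split-complementary hues sit 40° either side of the complement.
Complement of the base 206°: 206 + 180 = 386 → 386 − 360 = 26°
The given accent 346° is 40° one side of 26°; the other accent sits 40° the other side: 26 + 40 = 66°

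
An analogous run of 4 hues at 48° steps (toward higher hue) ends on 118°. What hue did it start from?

334°

3 steps of 48° (toward higher hue) give a net shift of +144°.
Start = end − shift: 118 − 144 = -26 → -26 + 360 = 334°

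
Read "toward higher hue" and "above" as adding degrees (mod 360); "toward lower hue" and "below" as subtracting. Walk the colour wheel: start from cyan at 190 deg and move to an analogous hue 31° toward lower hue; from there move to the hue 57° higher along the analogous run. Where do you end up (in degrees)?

216°

−31° (analog 31° ↓): 190 − 31 = 159°
+57° (analog 57° ↑): 159 + 57 = 216°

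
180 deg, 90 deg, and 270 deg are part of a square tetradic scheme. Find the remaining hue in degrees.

0°

A square tetradic scheme places four hues every 90°.
The full set through 90° is {0°, 90°, 180°, 270°}.
Given {90°, 180°, 270°}, the missing hue is 0°.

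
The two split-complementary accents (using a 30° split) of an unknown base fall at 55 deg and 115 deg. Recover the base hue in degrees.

The accents sit 30° either side of the complement, so the complement is their short-arc midpoint on the wheel.
Short-arc midpoint of 55° and 115°: 85°.
Base is 180° from the complement: 85 − 180 = -95 → -95 + 360 = 265°

265°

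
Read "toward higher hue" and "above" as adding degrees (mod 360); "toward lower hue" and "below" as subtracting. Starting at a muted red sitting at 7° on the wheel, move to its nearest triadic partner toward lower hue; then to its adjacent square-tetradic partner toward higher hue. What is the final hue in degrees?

337°

triadic ↓ −120°: 7 − 120 = -113 → -113 + 360 = 247°
square ↑ +90°: 247 + 90 = 337°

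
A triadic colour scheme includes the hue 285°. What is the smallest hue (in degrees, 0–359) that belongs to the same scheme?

45°

A triad places three hues 120° apart.
The full set through 285° is {45°, 165°, 285°}.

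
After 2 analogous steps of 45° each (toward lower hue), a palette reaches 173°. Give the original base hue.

2 steps of 45° (toward lower hue) give a net shift of −90°.
Start = end − shift: 173 + 90 = 263°

263°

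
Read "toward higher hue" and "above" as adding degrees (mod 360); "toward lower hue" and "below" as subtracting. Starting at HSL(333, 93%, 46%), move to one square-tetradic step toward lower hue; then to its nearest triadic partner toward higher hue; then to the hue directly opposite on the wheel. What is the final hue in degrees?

183°

square ↓ −90°: 333 − 90 = 243°
triadic ↑ +120°: 243 + 120 = 363 → 363 − 360 = 3°
complement +180°: 3 + 180 = 183°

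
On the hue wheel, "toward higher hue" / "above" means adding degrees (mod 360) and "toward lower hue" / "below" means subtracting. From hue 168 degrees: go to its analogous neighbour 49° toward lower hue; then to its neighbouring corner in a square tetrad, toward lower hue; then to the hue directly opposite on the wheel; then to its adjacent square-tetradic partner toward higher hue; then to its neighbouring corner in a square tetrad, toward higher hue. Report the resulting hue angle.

−49° (analog 49° ↓): 168 − 49 = 119°
−90° (square ↓): 119 − 90 = 29°
+180° (complement): 29 + 180 = 209°
+90° (square ↑): 209 + 90 = 299°
+90° (square ↑): 299 + 90 = 389 → 389 − 360 = 29°

29°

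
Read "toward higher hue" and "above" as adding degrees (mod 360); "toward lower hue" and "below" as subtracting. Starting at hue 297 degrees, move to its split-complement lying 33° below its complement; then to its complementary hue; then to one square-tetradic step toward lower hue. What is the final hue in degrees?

split-comp 33° ↓ +147°: 297 + 147 = 444 → 444 − 360 = 84°
complement +180°: 84 + 180 = 264°
square ↓ −90°: 264 − 90 = 174°

174°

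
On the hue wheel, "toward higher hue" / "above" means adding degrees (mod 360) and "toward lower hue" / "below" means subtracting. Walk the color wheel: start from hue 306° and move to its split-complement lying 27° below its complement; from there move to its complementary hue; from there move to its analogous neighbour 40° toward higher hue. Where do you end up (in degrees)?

319°

306 + 153 = 459 → 459 − 360 = 99°   (split-comp 27° ↓)
99 + 180 = 279°   (complement)
279 + 40 = 319°   (analog 40° ↑)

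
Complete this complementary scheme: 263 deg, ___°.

The complement sits 180° across the wheel.
The full set through 263° is {83°, 263°}.
Given {263°}, the missing hue is 83°.

83°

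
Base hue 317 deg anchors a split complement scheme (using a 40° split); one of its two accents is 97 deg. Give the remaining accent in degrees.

Split-complementary hues sit 40° either side of the complement.
Complement of the base 317°: 317 + 180 = 497 → 497 − 360 = 137°
The given accent 97° is 40° one side of 137°; the other accent sits 40° the other side: 137 + 40 = 177°

177°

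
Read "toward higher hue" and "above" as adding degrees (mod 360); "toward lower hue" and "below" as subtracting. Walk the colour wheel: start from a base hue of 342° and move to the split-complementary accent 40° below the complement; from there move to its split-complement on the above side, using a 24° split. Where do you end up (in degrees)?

326°

split-comp 40° ↓ +140°: 342 + 140 = 482 → 482 − 360 = 122°
split-comp 24° ↑ +204°: 122 + 204 = 326°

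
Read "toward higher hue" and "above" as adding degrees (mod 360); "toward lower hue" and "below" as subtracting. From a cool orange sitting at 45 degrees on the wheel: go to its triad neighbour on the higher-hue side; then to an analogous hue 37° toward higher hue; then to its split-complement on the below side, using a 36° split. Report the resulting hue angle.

triadic ↑ +120°: 45 + 120 = 165°
analog 37° ↑ +37°: 165 + 37 = 202°
split-comp 36° ↓ +144°: 202 + 144 = 346°

346°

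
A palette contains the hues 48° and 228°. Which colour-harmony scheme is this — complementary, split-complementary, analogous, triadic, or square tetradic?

complementary

Sort the hues: 48°, 228°.
Successive gaps around the wheel: 180°, 180°.
Two hues 180° apart are complementary.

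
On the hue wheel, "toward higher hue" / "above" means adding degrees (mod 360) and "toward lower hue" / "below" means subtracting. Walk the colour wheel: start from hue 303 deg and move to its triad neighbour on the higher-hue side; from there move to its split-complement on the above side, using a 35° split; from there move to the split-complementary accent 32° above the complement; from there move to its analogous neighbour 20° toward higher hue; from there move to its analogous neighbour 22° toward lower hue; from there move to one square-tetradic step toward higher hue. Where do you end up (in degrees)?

+120° (triadic ↑): 303 + 120 = 423 → 423 − 360 = 63°
+215° (split-comp 35° ↑): 63 + 215 = 278°
+212° (split-comp 32° ↑): 278 + 212 = 490 → 490 − 360 = 130°
+20° (analog 20° ↑): 130 + 20 = 150°
−22° (analog 22° ↓): 150 − 22 = 128°
+90° (square ↑): 128 + 90 = 218°

218°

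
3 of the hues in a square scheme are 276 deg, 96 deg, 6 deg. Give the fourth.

186°

A square tetradic scheme places four hues every 90°.
The full set through 6° is {6°, 96°, 186°, 276°}.
Given {6°, 96°, 276°}, the missing hue is 186°.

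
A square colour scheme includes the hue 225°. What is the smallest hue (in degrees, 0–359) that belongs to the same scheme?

A square tetradic scheme places four hues every 90°.
The full set through 225° is {45°, 135°, 225°, 315°}.

45°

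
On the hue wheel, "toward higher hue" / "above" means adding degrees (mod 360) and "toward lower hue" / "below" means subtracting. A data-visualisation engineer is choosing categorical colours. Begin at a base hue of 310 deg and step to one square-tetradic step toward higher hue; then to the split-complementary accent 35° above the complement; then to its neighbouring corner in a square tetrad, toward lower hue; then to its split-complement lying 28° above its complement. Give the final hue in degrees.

310 + 90 = 400 → 400 − 360 = 40°   (square ↑)
40 + 215 = 255°   (split-comp 35° ↑)
255 − 90 = 165°   (square ↓)
165 + 208 = 373 → 373 − 360 = 13°   (split-comp 28° ↑)

13°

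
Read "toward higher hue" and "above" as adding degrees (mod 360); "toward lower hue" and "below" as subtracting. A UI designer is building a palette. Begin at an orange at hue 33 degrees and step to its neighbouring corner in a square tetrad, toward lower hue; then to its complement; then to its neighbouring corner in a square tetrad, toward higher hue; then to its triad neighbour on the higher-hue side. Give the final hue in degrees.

33 − 90 = -57 → -57 + 360 = 303°   (square ↓)
303 + 180 = 483 → 483 − 360 = 123°   (complement)
123 + 90 = 213°   (square ↑)
213 + 120 = 333°   (triadic ↑)

333°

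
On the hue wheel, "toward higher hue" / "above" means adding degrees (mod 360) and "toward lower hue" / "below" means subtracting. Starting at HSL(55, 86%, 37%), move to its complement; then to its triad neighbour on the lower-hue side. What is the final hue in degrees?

115°

55 + 180 = 235°   (complement)
235 − 120 = 115°   (triadic ↓)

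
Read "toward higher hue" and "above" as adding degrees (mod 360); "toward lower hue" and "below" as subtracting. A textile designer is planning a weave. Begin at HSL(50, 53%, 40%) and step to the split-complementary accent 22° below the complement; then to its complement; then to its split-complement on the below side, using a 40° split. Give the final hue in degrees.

168°

+158° (split-comp 22° ↓): 50 + 158 = 208°
+180° (complement): 208 + 180 = 388 → 388 − 360 = 28°
+140° (split-comp 40° ↓): 28 + 140 = 168°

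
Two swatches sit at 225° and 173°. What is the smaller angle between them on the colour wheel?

52°

|225 − 173| = 52.
52 ≤ 180, so the shorter arc is 52°.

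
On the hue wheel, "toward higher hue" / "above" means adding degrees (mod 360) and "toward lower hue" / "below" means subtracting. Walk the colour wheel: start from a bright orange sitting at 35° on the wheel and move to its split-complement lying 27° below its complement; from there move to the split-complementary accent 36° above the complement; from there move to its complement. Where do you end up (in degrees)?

224°

+153° (split-comp 27° ↓): 35 + 153 = 188°
+216° (split-comp 36° ↑): 188 + 216 = 404 → 404 − 360 = 44°
+180° (complement): 44 + 180 = 224°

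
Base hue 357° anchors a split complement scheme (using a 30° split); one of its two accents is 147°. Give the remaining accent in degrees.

Split-complementary hues sit 30° either side of the complement.
Complement of the base 357°: 357 + 180 = 537 → 537 − 360 = 177°
The given accent 147° is 30° one side of 177°; the other accent sits 30° the other side: 177 + 30 = 207°

207°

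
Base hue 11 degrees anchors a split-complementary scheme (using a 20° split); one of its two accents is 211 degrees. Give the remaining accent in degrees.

171°

Split-complementary hues sit 20° either side of the complement.
Complement of the base 11°: 11 + 180 = 191°
The given accent 211° is 20° one side of 191°; the other accent sits 20° the other side: 191 − 20 = 171°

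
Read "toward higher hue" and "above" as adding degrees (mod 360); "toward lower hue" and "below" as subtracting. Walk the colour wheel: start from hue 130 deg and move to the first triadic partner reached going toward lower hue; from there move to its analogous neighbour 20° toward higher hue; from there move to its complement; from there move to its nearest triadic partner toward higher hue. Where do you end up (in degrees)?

330°

triadic ↓ −120°: 130 − 120 = 10°
analog 20° ↑ +20°: 10 + 20 = 30°
complement +180°: 30 + 180 = 210°
triadic ↑ +120°: 210 + 120 = 330°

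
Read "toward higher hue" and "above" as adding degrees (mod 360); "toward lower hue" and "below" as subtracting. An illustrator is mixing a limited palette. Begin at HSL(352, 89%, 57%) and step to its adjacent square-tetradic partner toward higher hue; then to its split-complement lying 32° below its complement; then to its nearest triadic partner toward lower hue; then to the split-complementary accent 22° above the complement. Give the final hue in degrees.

312°

352 + 90 = 442 → 442 − 360 = 82°   (square ↑)
82 + 148 = 230°   (split-comp 32° ↓)
230 − 120 = 110°   (triadic ↓)
110 + 202 = 312°   (split-comp 22° ↑)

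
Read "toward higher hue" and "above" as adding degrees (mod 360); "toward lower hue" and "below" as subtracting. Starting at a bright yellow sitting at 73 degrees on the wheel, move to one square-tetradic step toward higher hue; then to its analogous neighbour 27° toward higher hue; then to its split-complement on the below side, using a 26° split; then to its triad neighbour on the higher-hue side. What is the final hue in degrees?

+90° (square ↑): 73 + 90 = 163°
+27° (analog 27° ↑): 163 + 27 = 190°
+154° (split-comp 26° ↓): 190 + 154 = 344°
+120° (triadic ↑): 344 + 120 = 464 → 464 − 360 = 104°

104°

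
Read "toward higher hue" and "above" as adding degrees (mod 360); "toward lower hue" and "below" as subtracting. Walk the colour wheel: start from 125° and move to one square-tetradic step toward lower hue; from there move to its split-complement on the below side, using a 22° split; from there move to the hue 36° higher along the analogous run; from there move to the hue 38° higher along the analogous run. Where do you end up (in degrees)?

267°

−90° (square ↓): 125 − 90 = 35°
+158° (split-comp 22° ↓): 35 + 158 = 193°
+36° (analog 36° ↑): 193 + 36 = 229°
+38° (analog 38° ↑): 229 + 38 = 267°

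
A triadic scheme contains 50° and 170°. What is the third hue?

A triad spaces three hues 120° apart.
The full set is {50°, 170°, 290°}.

290°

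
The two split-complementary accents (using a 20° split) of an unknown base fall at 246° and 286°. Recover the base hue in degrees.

The accents sit 20° either side of the complement, so the complement is their short-arc midpoint on the wheel.
Short-arc midpoint of 246° and 286°: 266°.
Base is 180° from the complement: 266 − 180 = 86°

86°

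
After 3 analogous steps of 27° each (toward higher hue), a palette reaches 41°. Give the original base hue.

320°

3 steps of 27° (toward higher hue) give a net shift of +81°.
Start = end − shift: 41 − 81 = -40 → -40 + 360 = 320°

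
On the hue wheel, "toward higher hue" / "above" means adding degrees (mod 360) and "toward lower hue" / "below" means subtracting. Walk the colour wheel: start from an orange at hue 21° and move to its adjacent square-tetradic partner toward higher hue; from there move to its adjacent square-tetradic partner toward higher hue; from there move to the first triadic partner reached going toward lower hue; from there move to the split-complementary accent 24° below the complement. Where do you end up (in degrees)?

21 + 90 = 111°   (square ↑)
111 + 90 = 201°   (square ↑)
201 − 120 = 81°   (triadic ↓)
81 + 156 = 237°   (split-comp 24° ↓)

237°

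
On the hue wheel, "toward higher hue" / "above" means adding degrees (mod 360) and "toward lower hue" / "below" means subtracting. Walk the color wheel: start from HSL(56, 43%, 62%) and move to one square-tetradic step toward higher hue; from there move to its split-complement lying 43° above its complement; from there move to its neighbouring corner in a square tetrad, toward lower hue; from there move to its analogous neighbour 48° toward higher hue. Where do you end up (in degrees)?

+90° (square ↑): 56 + 90 = 146°
+223° (split-comp 43° ↑): 146 + 223 = 369 → 369 − 360 = 9°
−90° (square ↓): 9 − 90 = -81 → -81 + 360 = 279°
+48° (analog 48° ↑): 279 + 48 = 327°

327°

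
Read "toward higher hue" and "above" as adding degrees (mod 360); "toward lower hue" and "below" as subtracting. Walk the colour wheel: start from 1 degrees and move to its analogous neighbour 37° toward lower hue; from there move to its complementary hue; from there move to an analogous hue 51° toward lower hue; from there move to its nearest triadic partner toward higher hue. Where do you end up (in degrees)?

1 − 37 = -36 → -36 + 360 = 324°   (analog 37° ↓)
324 + 180 = 504 → 504 − 360 = 144°   (complement)
144 − 51 = 93°   (analog 51° ↓)
93 + 120 = 213°   (triadic ↑)

213°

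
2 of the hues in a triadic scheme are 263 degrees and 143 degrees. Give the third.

A triad places three hues 120° apart.
The full set through 143° is {23°, 143°, 263°}.
Given {143°, 263°}, the missing hue is 23°.

23°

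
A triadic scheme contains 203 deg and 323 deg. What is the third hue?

83°

A triad spaces three hues 120° apart.
The full set is {83°, 203°, 323°}.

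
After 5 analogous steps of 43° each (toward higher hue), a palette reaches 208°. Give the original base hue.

353°

5 steps of 43° (toward higher hue) give a net shift of +215°.
Start = end − shift: 208 − 215 = -7 → -7 + 360 = 353°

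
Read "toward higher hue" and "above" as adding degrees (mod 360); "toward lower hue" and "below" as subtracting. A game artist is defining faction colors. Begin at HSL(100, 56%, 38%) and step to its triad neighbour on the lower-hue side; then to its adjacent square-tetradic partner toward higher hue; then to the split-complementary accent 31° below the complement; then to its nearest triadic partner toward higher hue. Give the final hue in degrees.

100 − 120 = -20 → -20 + 360 = 340°   (triadic ↓)
340 + 90 = 430 → 430 − 360 = 70°   (square ↑)
70 + 149 = 219°   (split-comp 31° ↓)
219 + 120 = 339°   (triadic ↑)

339°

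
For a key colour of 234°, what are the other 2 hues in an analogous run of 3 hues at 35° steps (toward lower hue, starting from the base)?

Analogous hues sit every 35° along the wheel.
234 − 35 = 199°
234 − 70 = 164°

199° and 164°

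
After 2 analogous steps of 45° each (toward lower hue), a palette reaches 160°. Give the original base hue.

250°

2 steps of 45° (toward lower hue) give a net shift of −90°.
Start = end − shift: 160 + 90 = 250°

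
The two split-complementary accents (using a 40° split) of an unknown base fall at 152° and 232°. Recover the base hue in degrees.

12°

The accents sit 40° either side of the complement, so the complement is their short-arc midpoint on the wheel.
Short-arc midpoint of 152° and 232°: 192°.
Base is 180° from the complement: 192 − 180 = 12°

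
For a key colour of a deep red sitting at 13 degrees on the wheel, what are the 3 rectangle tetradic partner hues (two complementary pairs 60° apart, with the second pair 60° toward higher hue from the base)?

A rectangular tetradic uses two complementary pairs 60° apart: offsets 0°, 60°, 180°, 240°.
13 + 60 = 73°
13 + 180 = 193°
13 + 240 = 253°

73°, 193° and 253°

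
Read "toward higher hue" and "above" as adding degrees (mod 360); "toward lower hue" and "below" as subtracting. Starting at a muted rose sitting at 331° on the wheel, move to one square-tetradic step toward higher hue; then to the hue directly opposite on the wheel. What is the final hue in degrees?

241°

square ↑ +90°: 331 + 90 = 421 → 421 − 360 = 61°
complement +180°: 61 + 180 = 241°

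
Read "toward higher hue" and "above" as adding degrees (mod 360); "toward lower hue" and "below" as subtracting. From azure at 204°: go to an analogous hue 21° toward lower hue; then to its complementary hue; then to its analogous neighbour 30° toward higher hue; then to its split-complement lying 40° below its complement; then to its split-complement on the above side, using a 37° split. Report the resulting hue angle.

30°

204 − 21 = 183°   (analog 21° ↓)
183 + 180 = 363 → 363 − 360 = 3°   (complement)
3 + 30 = 33°   (analog 30° ↑)
33 + 140 = 173°   (split-comp 40° ↓)
173 + 217 = 390 → 390 − 360 = 30°   (split-comp 37° ↑)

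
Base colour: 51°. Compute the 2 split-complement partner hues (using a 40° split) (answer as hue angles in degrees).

191° and 271°

Split-complementary hues sit 40° either side of the complement.
Complement of 51°: 51 + 180 = 231°
231 − 40 = 191°
231 + 40 = 271°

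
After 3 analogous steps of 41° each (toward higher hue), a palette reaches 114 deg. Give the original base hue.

351°

3 steps of 41° (toward higher hue) give a net shift of +123°.
Start = end − shift: 114 − 123 = -9 → -9 + 360 = 351°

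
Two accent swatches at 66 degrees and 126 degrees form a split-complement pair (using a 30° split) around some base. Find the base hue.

276°

The accents sit 30° either side of the complement, so the complement is their short-arc midpoint on the wheel.
Short-arc midpoint of 66° and 126°: 96°.
Base is 180° from the complement: 96 − 180 = -84 → -84 + 360 = 276°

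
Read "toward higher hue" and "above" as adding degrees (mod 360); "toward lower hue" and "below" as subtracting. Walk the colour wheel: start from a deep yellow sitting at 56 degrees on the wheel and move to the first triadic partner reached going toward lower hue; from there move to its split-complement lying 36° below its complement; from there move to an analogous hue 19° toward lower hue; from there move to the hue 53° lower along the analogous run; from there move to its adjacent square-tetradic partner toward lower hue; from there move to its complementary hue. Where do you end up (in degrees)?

−120° (triadic ↓): 56 − 120 = -64 → -64 + 360 = 296°
+144° (split-comp 36° ↓): 296 + 144 = 440 → 440 − 360 = 80°
−19° (analog 19° ↓): 80 − 19 = 61°
−53° (analog 53° ↓): 61 − 53 = 8°
−90° (square ↓): 8 − 90 = -82 → -82 + 360 = 278°
+180° (complement): 278 + 180 = 458 → 458 − 360 = 98°

98°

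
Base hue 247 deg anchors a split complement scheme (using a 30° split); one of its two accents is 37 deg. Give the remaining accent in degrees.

Split-complementary hues sit 30° either side of the complement.
Complement of the base 247°: 247 + 180 = 427 → 427 − 360 = 67°
The given accent 37° is 30° one side of 67°; the other accent sits 30° the other side: 67 + 30 = 97°

97°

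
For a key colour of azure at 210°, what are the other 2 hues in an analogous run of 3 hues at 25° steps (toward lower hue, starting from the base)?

185° and 160°

Analogous hues sit every 25° along the wheel.
210 − 25 = 185°
210 − 50 = 160°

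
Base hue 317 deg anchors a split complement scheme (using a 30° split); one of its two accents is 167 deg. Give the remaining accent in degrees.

Split-complementary hues sit 30° either side of the complement.
Complement of the base 317°: 317 + 180 = 497 → 497 − 360 = 137°
The given accent 167° is 30° one side of 137°; the other accent sits 30° the other side: 137 − 30 = 107°

107°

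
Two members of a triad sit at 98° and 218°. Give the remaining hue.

A triad spaces three hues 120° apart.
The full set is {98°, 218°, 338°}.

338°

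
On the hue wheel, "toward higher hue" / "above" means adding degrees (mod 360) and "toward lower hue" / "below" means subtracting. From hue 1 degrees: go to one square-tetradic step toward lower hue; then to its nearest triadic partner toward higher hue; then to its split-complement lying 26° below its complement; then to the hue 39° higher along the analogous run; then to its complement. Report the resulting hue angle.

square ↓ −90°: 1 − 90 = -89 → -89 + 360 = 271°
triadic ↑ +120°: 271 + 120 = 391 → 391 − 360 = 31°
split-comp 26° ↓ +154°: 31 + 154 = 185°
analog 39° ↑ +39°: 185 + 39 = 224°
complement +180°: 224 + 180 = 404 → 404 − 360 = 44°

44°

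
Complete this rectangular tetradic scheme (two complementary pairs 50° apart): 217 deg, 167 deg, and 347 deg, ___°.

37°

A rectangular tetradic uses two complementary pairs 50° apart: offsets 0°, 50°, 180°, 230°.
Among {167°, 217°, 347°}, 167° and 347° are a 180° pair.
The remaining hue 217° needs its own complement: 217 + 180 = 397 → 397 − 360 = 37°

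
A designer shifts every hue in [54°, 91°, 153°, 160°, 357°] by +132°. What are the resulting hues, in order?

186°, 223°, 285°, 292°, 129°

54 + 132 = 186°
91 + 132 = 223°
153 + 132 = 285°
160 + 132 = 292°
357 + 132 = 489 → 489 − 360 = 129°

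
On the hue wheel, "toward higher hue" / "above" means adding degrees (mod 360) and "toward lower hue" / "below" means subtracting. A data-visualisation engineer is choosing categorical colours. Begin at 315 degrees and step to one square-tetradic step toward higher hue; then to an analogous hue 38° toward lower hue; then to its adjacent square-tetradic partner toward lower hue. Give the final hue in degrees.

277°

315 + 90 = 405 → 405 − 360 = 45°   (square ↑)
45 − 38 = 7°   (analog 38° ↓)
7 − 90 = -83 → -83 + 360 = 277°   (square ↓)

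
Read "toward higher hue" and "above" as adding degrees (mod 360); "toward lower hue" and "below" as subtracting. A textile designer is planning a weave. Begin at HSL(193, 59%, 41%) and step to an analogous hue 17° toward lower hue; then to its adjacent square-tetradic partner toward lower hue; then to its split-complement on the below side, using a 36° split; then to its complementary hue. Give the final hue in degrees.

50°

analog 17° ↓ −17°: 193 − 17 = 176°
square ↓ −90°: 176 − 90 = 86°
split-comp 36° ↓ +144°: 86 + 144 = 230°
complement +180°: 230 + 180 = 410 → 410 − 360 = 50°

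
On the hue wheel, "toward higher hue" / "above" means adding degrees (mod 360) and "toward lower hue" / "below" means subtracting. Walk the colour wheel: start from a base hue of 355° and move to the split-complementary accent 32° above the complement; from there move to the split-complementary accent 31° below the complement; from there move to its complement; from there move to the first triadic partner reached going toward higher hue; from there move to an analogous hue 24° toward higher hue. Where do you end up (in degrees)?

355 + 212 = 567 → 567 − 360 = 207°   (split-comp 32° ↑)
207 + 149 = 356°   (split-comp 31° ↓)
356 + 180 = 536 → 536 − 360 = 176°   (complement)
176 + 120 = 296°   (triadic ↑)
296 + 24 = 320°   (analog 24° ↑)

320°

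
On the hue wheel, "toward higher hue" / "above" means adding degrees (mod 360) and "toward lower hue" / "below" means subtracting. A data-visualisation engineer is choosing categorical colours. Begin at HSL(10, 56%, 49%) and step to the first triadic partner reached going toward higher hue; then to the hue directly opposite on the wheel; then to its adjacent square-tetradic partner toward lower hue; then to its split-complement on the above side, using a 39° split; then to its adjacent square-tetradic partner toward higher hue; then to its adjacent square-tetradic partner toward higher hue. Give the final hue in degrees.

triadic ↑ +120°: 10 + 120 = 130°
complement +180°: 130 + 180 = 310°
square ↓ −90°: 310 − 90 = 220°
split-comp 39° ↑ +219°: 220 + 219 = 439 → 439 − 360 = 79°
square ↑ +90°: 79 + 90 = 169°
square ↑ +90°: 169 + 90 = 259°

259°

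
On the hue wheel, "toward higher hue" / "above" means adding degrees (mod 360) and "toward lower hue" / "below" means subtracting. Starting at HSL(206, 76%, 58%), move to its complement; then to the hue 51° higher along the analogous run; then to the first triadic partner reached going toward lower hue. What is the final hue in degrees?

317°

+180° (complement): 206 + 180 = 386 → 386 − 360 = 26°
+51° (analog 51° ↑): 26 + 51 = 77°
−120° (triadic ↓): 77 − 120 = -43 → -43 + 360 = 317°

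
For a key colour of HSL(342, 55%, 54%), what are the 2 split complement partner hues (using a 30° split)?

Split-complementary hues sit 30° either side of the complement.
Complement of 342 deg: 342 + 180 = 522 → 522 − 360 = 162°
162 − 30 = 132°
162 + 30 = 192°

132° and 192°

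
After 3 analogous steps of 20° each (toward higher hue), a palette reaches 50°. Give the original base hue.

350°

3 steps of 20° (toward higher hue) give a net shift of +60°.
Start = end − shift: 50 − 60 = -10 → -10 + 360 = 350°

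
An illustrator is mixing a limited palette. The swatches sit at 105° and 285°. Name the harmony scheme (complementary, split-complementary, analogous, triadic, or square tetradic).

complementary

Sort the hues: 105°, 285°.
Successive gaps around the wheel: 180°, 180°.
Two hues 180° apart are complementary.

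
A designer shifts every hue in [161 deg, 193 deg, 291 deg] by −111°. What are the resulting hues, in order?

50°, 82°, 180°

161 − 111 = 50°
193 − 111 = 82°
291 − 111 = 180°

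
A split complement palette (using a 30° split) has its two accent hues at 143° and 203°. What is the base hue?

The accents sit 30° either side of the complement, so the complement is their short-arc midpoint on the wheel.
Short-arc midpoint of 143° and 203°: 173°.
Base is 180° from the complement: 173 − 180 = -7 → -7 + 360 = 353°

353°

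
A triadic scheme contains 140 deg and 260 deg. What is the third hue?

20°

A triad spaces three hues 120° apart.
The full set is {20°, 140°, 260°}.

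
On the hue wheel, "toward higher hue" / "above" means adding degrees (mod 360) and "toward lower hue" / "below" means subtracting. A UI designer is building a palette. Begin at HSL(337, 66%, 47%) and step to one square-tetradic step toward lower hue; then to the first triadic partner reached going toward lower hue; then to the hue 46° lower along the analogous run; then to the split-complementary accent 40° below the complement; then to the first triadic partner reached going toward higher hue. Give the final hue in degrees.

square ↓ −90°: 337 − 90 = 247°
triadic ↓ −120°: 247 − 120 = 127°
analog 46° ↓ −46°: 127 − 46 = 81°
split-comp 40° ↓ +140°: 81 + 140 = 221°
triadic ↑ +120°: 221 + 120 = 341°

341°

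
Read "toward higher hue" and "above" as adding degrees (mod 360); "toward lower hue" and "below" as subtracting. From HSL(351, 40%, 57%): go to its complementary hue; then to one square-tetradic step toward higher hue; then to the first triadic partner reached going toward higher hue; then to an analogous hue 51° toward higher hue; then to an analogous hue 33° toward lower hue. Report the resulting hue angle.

39°

complement +180°: 351 + 180 = 531 → 531 − 360 = 171°
square ↑ +90°: 171 + 90 = 261°
triadic ↑ +120°: 261 + 120 = 381 → 381 − 360 = 21°
analog 51° ↑ +51°: 21 + 51 = 72°
analog 33° ↓ −33°: 72 − 33 = 39°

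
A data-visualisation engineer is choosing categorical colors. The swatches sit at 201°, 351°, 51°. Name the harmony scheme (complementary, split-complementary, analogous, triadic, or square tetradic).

Sort the hues: 51°, 201°, 351°.
Successive gaps around the wheel: 150°, 150°, 60°.
Two 150° gaps and one 60° gap — a base hue opposite a pair of accents 30° either side of its complement — is the split-complementary pattern.

split-complementary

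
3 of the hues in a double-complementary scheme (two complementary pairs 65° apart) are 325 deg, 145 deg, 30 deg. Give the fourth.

210°

A rectangular tetradic uses two complementary pairs 65° apart: offsets 0°, 65°, 180°, 245°.
Among {30°, 145°, 325°}, 325° and 145° are a 180° pair.
The remaining hue 30° needs its own complement: 30 + 180 = 210°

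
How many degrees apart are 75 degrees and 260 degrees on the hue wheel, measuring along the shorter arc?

175°

|75 − 260| = 185.
The shorter arc is 360 − 185 = 175°.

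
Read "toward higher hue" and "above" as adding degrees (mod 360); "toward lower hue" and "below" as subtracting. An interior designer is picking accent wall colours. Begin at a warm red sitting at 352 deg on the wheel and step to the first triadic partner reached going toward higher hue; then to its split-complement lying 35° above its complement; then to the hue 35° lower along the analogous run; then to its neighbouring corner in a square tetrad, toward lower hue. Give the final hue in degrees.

352 + 120 = 472 → 472 − 360 = 112°   (triadic ↑)
112 + 215 = 327°   (split-comp 35° ↑)
327 − 35 = 292°   (analog 35° ↓)
292 − 90 = 202°   (square ↓)

202°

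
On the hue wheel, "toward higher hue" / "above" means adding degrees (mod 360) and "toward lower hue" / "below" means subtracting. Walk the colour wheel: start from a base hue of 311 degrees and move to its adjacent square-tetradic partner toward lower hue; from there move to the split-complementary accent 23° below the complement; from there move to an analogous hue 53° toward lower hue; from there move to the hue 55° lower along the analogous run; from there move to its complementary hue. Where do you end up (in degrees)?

90°

−90° (square ↓): 311 − 90 = 221°
+157° (split-comp 23° ↓): 221 + 157 = 378 → 378 − 360 = 18°
−53° (analog 53° ↓): 18 − 53 = -35 → -35 + 360 = 325°
−55° (analog 55° ↓): 325 − 55 = 270°
+180° (complement): 270 + 180 = 450 → 450 − 360 = 90°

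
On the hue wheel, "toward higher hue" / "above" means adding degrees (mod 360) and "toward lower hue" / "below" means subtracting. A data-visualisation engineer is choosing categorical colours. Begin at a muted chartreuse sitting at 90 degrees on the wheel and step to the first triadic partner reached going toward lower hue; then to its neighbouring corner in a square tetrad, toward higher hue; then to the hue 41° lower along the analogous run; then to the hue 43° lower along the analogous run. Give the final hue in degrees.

90 − 120 = -30 → -30 + 360 = 330°   (triadic ↓)
330 + 90 = 420 → 420 − 360 = 60°   (square ↑)
60 − 41 = 19°   (analog 41° ↓)
19 − 43 = -24 → -24 + 360 = 336°   (analog 43° ↓)

336°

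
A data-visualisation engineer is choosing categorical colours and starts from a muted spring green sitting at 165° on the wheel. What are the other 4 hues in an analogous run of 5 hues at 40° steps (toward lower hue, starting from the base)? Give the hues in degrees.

125°, 85°, 45°, 5°

165 − 40 = 125°
165 − 80 = 85°
165 − 120 = 45°
165 − 160 = 5°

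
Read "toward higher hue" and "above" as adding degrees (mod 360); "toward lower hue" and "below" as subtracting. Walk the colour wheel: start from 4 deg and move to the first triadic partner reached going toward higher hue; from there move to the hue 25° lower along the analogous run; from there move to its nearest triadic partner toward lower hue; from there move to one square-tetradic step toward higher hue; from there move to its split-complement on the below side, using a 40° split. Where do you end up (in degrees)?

4 + 120 = 124°   (triadic ↑)
124 − 25 = 99°   (analog 25° ↓)
99 − 120 = -21 → -21 + 360 = 339°   (triadic ↓)
339 + 90 = 429 → 429 − 360 = 69°   (square ↑)
69 + 140 = 209°   (split-comp 40° ↓)

209°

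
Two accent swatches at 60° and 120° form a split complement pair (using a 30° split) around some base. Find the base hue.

270°

The accents sit 30° either side of the complement, so the complement is their short-arc midpoint on the wheel.
Short-arc midpoint of 60° and 120°: 90°.
Base is 180° from the complement: 90 − 180 = -90 → -90 + 360 = 270°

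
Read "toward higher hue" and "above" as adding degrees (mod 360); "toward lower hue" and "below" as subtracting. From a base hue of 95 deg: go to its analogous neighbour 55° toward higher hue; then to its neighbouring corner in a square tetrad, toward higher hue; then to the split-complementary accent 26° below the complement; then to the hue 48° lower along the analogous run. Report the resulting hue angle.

analog 55° ↑ +55°: 95 + 55 = 150°
square ↑ +90°: 150 + 90 = 240°
split-comp 26° ↓ +154°: 240 + 154 = 394 → 394 − 360 = 34°
analog 48° ↓ −48°: 34 − 48 = -14 → -14 + 360 = 346°

346°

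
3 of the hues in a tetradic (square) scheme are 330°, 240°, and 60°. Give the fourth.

A square tetradic scheme places four hues every 90°.
The full set through 60° is {60°, 150°, 240°, 330°}.
Given {60°, 240°, 330°}, the missing hue is 150°.

150°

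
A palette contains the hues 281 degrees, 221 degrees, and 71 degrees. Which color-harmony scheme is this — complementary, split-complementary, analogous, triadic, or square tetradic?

split-complementary

Sort the hues: 71°, 221°, 281°.
Successive gaps around the wheel: 150°, 60°, 150°.
Two 150° gaps and one 60° gap — a base hue opposite a pair of accents 30° either side of its complement — is the split-complementary pattern.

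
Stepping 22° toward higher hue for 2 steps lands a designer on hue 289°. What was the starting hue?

2 steps of 22° (toward higher hue) give a net shift of +44°.
Start = end − shift: 289 − 44 = 245°

245°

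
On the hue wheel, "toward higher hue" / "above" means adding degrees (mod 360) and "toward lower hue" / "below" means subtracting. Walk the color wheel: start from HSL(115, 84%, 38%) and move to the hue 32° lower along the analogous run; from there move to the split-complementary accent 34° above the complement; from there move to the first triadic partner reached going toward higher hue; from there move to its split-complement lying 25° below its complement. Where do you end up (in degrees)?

212°

115 − 32 = 83°   (analog 32° ↓)
83 + 214 = 297°   (split-comp 34° ↑)
297 + 120 = 417 → 417 − 360 = 57°   (triadic ↑)
57 + 155 = 212°   (split-comp 25° ↓)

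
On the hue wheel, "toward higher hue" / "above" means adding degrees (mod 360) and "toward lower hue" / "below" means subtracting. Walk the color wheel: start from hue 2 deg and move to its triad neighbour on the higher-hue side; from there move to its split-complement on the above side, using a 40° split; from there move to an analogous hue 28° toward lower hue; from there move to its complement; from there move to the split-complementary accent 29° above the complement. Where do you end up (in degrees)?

343°

triadic ↑ +120°: 2 + 120 = 122°
split-comp 40° ↑ +220°: 122 + 220 = 342°
analog 28° ↓ −28°: 342 − 28 = 314°
complement +180°: 314 + 180 = 494 → 494 − 360 = 134°
split-comp 29° ↑ +209°: 134 + 209 = 343°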